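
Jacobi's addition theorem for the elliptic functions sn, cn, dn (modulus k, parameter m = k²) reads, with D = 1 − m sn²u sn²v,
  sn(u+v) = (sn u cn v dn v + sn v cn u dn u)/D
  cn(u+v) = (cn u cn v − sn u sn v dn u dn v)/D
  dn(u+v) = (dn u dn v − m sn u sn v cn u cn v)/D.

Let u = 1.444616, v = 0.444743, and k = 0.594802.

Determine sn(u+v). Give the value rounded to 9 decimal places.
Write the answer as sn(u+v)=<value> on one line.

sn u = 0.9703352547224402, cn u = 0.2417633004464016, dn u = 0.8166329610870932
sn v = 0.42573309081399, cn v = 0.9048487914485861, dn v = 0.9674069155297065
m = k² = 0.353789419204
D = 1 − m·sn²u·sn²v = 0.9396241473367445
sn(u+v) = (sn u·cn v·dn v + sn v·cn u·dn u)/D = 0.9334430210321915/0.9396241473367445 = 0.9934217034310233

sn(u+v)=0.993421703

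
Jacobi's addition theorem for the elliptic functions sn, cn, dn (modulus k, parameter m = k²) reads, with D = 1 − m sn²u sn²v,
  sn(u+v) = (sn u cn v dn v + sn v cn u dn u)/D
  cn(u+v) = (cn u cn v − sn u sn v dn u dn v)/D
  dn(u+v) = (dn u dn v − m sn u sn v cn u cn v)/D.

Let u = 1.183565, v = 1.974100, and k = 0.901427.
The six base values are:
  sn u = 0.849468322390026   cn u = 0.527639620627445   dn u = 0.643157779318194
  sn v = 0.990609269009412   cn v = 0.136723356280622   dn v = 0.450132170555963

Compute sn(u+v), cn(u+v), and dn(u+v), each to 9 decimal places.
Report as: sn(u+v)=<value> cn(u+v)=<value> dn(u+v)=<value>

sn(u+v)=0.914829106 cn(u+v)=-0.403841189 dn(u+v)=0.565640915

m = k² = 0.812570636329
D = 1 − m·sn²u·sn²v = 0.4246126955084574
sn(u+v) = (sn u·cn v·dn v + sn v·cn u·dn u)/D = 0.3884480528367175/0.4246126955084574 = 0.9148291064909538
cn(u+v) = (cn u·cn v − sn u·sn v·dn u·dn v)/D = -0.1714760958102343/0.4246126955084574 = -0.4038411889802265
dn(u+v) = (dn u·dn v − m·sn u·sn v·cn u·cn v)/D = 0.2401783135792492/0.4246126955084574 = 0.5656409149322417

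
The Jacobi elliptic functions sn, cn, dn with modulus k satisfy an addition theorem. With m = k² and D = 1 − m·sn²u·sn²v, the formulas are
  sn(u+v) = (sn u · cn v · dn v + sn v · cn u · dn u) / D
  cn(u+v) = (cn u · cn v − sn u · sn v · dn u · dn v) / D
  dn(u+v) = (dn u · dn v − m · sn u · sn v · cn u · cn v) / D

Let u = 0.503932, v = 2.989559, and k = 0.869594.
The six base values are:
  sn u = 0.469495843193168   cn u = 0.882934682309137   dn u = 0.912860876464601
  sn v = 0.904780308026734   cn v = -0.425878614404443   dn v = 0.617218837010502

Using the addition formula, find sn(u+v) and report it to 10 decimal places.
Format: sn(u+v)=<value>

sn(u+v)=0.7015691272

m = k² = 0.756193724836
D = 1 − m·sn²u·sn²v = 0.8635470743125254
sn(u+v) = (sn u·cn v·dn v + sn v·cn u·dn u)/D = 0.6058379671890202/0.8635470743125254 = 0.7015691271623278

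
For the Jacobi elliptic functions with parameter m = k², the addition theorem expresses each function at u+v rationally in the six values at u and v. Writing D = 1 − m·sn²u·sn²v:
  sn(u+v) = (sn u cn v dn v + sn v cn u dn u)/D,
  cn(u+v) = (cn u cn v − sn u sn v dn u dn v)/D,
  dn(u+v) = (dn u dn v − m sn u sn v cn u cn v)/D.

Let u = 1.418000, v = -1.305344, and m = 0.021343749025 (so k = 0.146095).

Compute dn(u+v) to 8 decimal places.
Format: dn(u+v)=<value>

dn(u+v)=0.99986513

sn u = 0.9872965908453929, cn u = 0.1588881421159705, dn u = 0.989542865846032
sn v = -0.9634854096341157, cn v = 0.2677608362367062, dn v = 0.9900436907191021
m = k² = 0.021343749025
D = 1 − m·sn²u·sn²v = 0.9806867098512672
dn(u+v) = (dn u·dn v − m·sn u·sn v·cn u·cn v)/D = 0.9805544488066766/0.9806867098512672 = 0.9998651342541282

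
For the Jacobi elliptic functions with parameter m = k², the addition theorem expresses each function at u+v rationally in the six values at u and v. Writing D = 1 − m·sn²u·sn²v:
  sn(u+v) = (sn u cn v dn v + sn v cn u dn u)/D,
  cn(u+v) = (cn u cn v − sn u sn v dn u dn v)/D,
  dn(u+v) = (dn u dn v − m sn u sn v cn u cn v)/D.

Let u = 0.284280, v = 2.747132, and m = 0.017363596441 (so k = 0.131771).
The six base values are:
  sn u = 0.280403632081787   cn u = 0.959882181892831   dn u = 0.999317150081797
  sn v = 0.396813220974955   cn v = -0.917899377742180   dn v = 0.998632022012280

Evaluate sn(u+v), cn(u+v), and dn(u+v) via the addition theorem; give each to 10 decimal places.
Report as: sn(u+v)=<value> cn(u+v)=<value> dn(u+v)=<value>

sn(u+v)=0.1236301978 cn(u+v)=-0.9923283601 dn(u+v)=0.9998672949

m = k² = 0.017363596441
D = 1 − m·sn²u·sn²v = 0.9997850293250239
sn(u+v) = (sn u·cn v·dn v + sn v·cn u·dn u)/D = 0.1236036209002014/0.9997850293250239 = 0.1236301977672629
cn(u+v) = (cn u·cn v − sn u·sn v·dn u·dn v)/D = -0.9921150385730468/0.9997850293250239 = -0.9923283600704091
dn(u+v) = (dn u·dn v − m·sn u·sn v·cn u·cn v)/D = 0.999652352746696/0.9997850293250239 = 0.9998672948939659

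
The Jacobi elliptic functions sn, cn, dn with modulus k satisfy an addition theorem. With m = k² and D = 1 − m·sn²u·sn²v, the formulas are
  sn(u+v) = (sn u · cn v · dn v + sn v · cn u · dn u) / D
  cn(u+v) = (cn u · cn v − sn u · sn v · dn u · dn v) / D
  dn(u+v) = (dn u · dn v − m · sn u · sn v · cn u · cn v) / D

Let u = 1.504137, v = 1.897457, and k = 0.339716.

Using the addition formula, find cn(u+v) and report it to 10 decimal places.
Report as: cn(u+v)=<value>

sn u = 0.9941350227436872, cn u = 0.1081459964788734, dn u = 0.9412453388883924
sn v = 0.9658784715387091, cn v = -0.258995710810135, dn v = 0.9446345310556156
m = k² = 0.115406960656
D = 1 − m·sn²u·sn²v = 0.8935936064084417
cn(u+v) = (cn u·cn v − sn u·sn v·dn u·dn v)/D = -0.8817668178095625/0.8935936064084417 = -0.9867649135870457

cn(u+v)=-0.9867649136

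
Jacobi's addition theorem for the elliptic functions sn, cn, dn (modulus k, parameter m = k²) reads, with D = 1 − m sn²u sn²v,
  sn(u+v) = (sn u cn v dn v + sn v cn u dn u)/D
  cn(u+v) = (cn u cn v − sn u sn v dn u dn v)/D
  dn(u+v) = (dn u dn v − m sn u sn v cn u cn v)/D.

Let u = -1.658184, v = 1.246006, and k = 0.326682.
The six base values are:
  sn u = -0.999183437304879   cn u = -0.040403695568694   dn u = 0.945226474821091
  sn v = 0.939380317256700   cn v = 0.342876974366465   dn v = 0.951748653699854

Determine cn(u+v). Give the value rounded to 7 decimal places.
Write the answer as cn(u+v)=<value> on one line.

m = k² = 0.106721129124
D = 1 − m·sn²u·sn²v = 0.9059792357936746
cn(u+v) = (cn u·cn v − sn u·sn v·dn u·dn v)/D = 0.8305399050736362/0.9059792357936746 = 0.9167317221636426

cn(u+v)=0.9167317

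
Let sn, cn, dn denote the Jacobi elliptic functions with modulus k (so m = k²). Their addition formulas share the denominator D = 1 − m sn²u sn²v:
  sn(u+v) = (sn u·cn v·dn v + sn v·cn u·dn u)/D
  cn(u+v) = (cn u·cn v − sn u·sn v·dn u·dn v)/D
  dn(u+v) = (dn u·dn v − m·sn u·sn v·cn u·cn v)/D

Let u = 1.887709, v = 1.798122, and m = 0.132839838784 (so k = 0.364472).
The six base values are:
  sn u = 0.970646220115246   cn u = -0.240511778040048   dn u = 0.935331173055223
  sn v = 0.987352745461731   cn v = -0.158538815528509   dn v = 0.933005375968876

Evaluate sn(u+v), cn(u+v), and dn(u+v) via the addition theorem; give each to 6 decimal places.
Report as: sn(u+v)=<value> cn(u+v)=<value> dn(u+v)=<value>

sn(u+v)=-0.416507 cn(u+v)=-0.909133 dn(u+v)=0.988410

m = k² = 0.132839838784
D = 1 − m·sn²u·sn²v = 0.8779901336467608
sn(u+v) = (sn u·cn v·dn v + sn v·cn u·dn u)/D = -0.3656886878132209/0.8779901336467608 = -0.4165066027499887
cn(u+v) = (cn u·cn v − sn u·sn v·dn u·dn v)/D = -0.7982095328837545/0.8779901336467608 = -0.9091326910114184
dn(u+v) = (dn u·dn v − m·sn u·sn v·cn u·cn v)/D = 0.8678146346278866/0.8779901336467608 = 0.9884104631374274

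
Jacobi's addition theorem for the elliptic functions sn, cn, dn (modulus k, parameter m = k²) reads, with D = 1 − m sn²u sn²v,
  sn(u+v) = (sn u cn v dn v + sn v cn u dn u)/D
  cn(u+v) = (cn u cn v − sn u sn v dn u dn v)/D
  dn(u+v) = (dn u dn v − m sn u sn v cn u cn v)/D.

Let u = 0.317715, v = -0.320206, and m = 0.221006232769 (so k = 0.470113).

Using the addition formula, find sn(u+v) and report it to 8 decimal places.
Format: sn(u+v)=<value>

sn(u+v)=-0.00249100

sn u = 0.3112978973883745, cn u = 0.9503123797370931, dn u = 0.9892335850657021
sn v = -0.3136384984261324, cn v = 0.9495424647191936, dn v = 0.9890701765231222
m = k² = 0.221006232769
D = 1 − m·sn²u·sn²v = 0.997893237262724
sn(u+v) = (sn u·cn v·dn v + sn v·cn u·dn u)/D = -0.002485748915165134/0.997893237262724 = -0.002490996854516902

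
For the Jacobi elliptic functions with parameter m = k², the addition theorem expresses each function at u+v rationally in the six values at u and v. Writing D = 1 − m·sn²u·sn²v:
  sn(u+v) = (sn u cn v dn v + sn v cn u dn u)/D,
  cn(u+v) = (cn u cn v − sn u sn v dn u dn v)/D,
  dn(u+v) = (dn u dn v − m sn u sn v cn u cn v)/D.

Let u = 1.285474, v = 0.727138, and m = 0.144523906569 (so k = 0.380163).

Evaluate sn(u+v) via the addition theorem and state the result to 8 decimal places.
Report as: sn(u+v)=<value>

sn(u+v)=0.93847997

sn u = 0.9485863131676615, cn u = 0.3165185720790856, dn u = 0.9327138239684885
sn v = 0.6585026392369528, cn v = 0.7525784172549513, dn v = 0.968158414778651
m = k² = 0.144523906569
D = 1 − m·sn²u·sn²v = 0.9436091760498076
sn(u+v) = (sn u·cn v·dn v + sn v·cn u·dn u)/D = 0.8855583082454158/0.9436091760498076 = 0.93847996683605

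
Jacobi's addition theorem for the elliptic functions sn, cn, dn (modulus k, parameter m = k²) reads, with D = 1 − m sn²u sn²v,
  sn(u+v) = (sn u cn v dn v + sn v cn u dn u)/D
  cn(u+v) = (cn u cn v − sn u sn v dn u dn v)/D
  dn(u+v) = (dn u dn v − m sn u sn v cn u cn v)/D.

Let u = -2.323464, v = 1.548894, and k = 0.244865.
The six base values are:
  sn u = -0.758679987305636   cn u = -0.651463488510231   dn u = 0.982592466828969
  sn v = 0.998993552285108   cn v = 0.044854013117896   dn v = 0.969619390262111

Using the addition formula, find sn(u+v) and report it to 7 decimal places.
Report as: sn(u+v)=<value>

m = k² = 0.059958868225
D = 1 − m·sn²u·sn²v = 0.9655573900464147
sn(u+v) = (sn u·cn v·dn v + sn v·cn u·dn u)/D = -0.6724748605272223/0.9655573900464147 = -0.6964628591314455

sn(u+v)=-0.6964629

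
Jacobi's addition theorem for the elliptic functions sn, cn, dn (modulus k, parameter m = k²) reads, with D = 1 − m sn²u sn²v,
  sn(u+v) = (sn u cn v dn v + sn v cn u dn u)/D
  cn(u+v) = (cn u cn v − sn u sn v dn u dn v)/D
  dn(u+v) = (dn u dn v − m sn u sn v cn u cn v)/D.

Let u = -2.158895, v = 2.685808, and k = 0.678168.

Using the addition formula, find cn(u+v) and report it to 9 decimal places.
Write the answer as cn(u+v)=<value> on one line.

cn(u+v)=0.869622862

sn u = -0.9688930721308743, cn u = -0.2474797259914364, dn u = 0.7538275816629197
sn v = 0.7843814378045164, cn v = -0.6202787760577655, dn v = 0.8467805458025987
m = k² = 0.459911836224
D = 1 − m·sn²u·sn²v = 0.7343676874918197
cn(u+v) = (cn u·cn v − sn u·sn v·dn u·dn v)/D = 0.6386229299225394/0.7343676874918197 = 0.8696228616807887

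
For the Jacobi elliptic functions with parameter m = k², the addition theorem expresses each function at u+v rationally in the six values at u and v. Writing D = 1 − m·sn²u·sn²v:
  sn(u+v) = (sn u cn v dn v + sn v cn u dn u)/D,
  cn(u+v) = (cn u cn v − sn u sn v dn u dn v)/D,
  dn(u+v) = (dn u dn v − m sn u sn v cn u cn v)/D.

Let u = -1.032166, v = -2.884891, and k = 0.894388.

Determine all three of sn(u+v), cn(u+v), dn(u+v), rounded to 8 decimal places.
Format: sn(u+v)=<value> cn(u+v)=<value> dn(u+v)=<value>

sn u = -0.7926425203585211, cn u = 0.6096866694620208, dn u = 0.7052788908959581
sn v = -0.9566355186032206, cn v = -0.2912876319838299, dn v = 0.5176320553749523
m = k² = 0.799929894544
D = 1 − m·sn²u·sn²v = 0.5400616083662815
sn(u+v) = (sn u·cn v·dn v + sn v·cn u·dn u)/D = -0.2918379553151051/0.5400616083662815 = -0.5403790063839796
cn(u+v) = (cn u·cn v − sn u·sn v·dn u·dn v)/D = -0.4544195733775929/0.5400616083662815 = -0.8414217310359074
dn(u+v) = (dn u·dn v − m·sn u·sn v·cn u·cn v)/D = 0.472796994428104/0.5400616083662815 = 0.8754501099575343

sn(u+v)=-0.54037901 cn(u+v)=-0.84142173 dn(u+v)=0.87545011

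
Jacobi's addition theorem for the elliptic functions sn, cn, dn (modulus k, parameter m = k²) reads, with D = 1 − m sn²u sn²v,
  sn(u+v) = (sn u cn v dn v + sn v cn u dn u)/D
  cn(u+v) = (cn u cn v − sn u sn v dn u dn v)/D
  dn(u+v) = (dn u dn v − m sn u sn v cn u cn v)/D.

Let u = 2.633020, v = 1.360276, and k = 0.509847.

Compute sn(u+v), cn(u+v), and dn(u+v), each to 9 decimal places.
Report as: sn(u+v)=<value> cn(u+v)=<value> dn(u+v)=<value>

sn u = 0.6691868146835667, cn u = -0.7430942114252147, dn u = 0.9399969338436212
sn v = 0.9593818937599906, cn v = 0.2821105845683465, dn v = 0.8722064183105369
m = k² = 0.259943963409
D = 1 − m·sn²u·sn²v = 0.8928585492564585
sn(u+v) = (sn u·cn v·dn v + sn v·cn u·dn u)/D = -0.5054750653879171/0.8928585492564585 = -0.5661311814831802
cn(u+v) = (cn u·cn v − sn u·sn v·dn u·dn v)/D = -0.7359968391585854/0.8928585492564585 = -0.8243151614233833
dn(u+v) = (dn u·dn v − m·sn u·sn v·cn u·cn v)/D = 0.8548563597250421/0.8928585492564585 = 0.9574376147676882

sn(u+v)=-0.566131181 cn(u+v)=-0.824315161 dn(u+v)=0.957437615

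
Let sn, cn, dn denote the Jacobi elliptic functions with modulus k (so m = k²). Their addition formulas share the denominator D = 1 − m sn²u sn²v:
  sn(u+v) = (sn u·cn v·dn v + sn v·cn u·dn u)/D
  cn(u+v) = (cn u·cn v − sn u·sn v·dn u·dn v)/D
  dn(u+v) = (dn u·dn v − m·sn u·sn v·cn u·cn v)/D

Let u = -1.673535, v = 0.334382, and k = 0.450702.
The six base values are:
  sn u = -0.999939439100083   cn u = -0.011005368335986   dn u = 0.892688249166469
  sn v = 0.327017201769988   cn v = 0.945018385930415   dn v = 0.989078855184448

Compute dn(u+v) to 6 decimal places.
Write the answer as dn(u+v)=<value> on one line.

m = k² = 0.203132292804
D = 1 − m·sn²u·sn²v = 0.9782796128243721
dn(u+v) = (dn u·dn v − m·sn u·sn v·cn u·cn v)/D = 0.8822482464246646/0.9782796128243721 = 0.9018364840268345

dn(u+v)=0.901836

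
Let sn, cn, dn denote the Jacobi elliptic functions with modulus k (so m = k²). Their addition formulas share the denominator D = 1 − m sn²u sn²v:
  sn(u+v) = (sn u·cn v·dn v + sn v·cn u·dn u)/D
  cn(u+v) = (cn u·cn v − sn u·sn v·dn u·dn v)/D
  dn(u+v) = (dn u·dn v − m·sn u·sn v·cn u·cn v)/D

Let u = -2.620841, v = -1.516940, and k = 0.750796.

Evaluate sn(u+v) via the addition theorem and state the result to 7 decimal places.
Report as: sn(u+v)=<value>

sn(u+v)=0.3056549

sn u = -0.8825725659335119, cn u = -0.4701762072473859, dn u = 0.7489451888535609
sn v = -0.9651310567686433, cn v = 0.2617671546635327, dn v = 0.6891522868382773
m = k² = 0.563694633616
D = 1 − m·sn²u·sn²v = 0.5910056303164941
sn(u+v) = (sn u·cn v·dn v + sn v·cn u·dn u)/D = 0.1806437653171875/0.5910056303164941 = 0.3056548974338021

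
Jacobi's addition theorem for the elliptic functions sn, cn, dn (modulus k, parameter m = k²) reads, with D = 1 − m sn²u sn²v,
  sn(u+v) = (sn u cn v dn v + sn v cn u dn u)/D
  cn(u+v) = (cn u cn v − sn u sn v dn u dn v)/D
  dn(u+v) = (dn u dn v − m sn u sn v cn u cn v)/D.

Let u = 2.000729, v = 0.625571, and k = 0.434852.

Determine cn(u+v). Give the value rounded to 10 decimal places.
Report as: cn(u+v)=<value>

cn(u+v)=-0.7819853367

sn u = 0.9513405097709262, cn u = -0.3081415818561238, dn u = 0.9104167516018251
sn v = 0.5797774423648521, cn v = 0.814774887514871, dn v = 0.9676966603831803
m = k² = 0.189096261904
D = 1 − m·sn²u·sn²v = 0.9424722283057479
cn(u+v) = (cn u·cn v − sn u·sn v·dn u·dn v)/D = -0.7369994628243829/0.9424722283057479 = -0.7819853367448962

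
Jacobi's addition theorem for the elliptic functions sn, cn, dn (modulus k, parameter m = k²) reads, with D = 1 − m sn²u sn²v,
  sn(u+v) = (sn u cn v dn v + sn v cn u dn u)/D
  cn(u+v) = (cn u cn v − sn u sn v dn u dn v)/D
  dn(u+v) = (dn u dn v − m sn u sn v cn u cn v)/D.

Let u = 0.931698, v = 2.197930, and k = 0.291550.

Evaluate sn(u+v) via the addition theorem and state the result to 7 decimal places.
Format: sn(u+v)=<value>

sn(u+v)=0.0820181

sn u = 0.7968630405739012, cn u = 0.6041599908694029, dn u = 0.9726381133102679
sn v = 0.8424533129761257, cn v = -0.5387693527434072, dn v = 0.9693668861276335
m = k² = 0.0850014025
D = 1 − m·sn²u·sn²v = 0.9616923822708688
sn(u+v) = (sn u·cn v·dn v + sn v·cn u·dn u)/D = 0.07887621500455716/0.9616923822708688 = 0.08201813434177854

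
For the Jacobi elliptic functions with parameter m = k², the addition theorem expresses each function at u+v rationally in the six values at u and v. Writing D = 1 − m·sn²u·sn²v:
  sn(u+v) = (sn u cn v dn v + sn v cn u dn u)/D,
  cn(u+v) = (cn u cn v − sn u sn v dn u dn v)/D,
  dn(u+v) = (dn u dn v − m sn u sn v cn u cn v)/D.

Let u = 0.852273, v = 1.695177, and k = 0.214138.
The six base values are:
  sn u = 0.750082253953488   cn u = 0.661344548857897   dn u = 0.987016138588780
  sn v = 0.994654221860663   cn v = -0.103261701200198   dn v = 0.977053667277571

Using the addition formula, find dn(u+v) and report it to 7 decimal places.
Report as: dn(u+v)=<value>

dn(u+v)=0.9920246

m = k² = 0.045855083044
D = 1 − m·sn²u·sn²v = 0.9744759535441492
dn(u+v) = (dn u·dn v − m·sn u·sn v·cn u·cn v)/D = 0.966704075259452/0.9744759535441492 = 0.992024556115078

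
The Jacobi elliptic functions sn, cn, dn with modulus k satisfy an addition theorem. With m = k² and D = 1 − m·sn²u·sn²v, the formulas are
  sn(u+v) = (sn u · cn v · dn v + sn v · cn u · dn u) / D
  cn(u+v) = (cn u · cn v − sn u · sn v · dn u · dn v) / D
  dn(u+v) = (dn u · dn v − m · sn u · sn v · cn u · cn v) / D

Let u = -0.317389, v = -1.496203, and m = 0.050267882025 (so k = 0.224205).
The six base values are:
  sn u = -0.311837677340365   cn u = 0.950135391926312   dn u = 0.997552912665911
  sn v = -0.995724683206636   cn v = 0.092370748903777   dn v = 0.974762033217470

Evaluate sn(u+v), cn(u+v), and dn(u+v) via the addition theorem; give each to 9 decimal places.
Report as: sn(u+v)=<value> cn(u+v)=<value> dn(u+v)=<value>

sn(u+v)=-0.976568766 cn(u+v)=-0.215205588 dn(u+v)=0.975735721

m = k² = 0.050267882025
D = 1 − m·sn²u·sn²v = 0.9951535213114207
sn(u+v) = (sn u·cn v·dn v + sn v·cn u·dn u)/D = -0.971835846472926/0.9951535213114207 = -0.9765687661861795
cn(u+v) = (cn u·cn v − sn u·sn v·dn u·dn v)/D = -0.2141625982490211/0.9951535213114207 = -0.21520558754271
dn(u+v) = (dn u·dn v − m·sn u·sn v·cn u·cn v)/D = 0.9710068383800052/0.9951535213114207 = 0.9757357207563364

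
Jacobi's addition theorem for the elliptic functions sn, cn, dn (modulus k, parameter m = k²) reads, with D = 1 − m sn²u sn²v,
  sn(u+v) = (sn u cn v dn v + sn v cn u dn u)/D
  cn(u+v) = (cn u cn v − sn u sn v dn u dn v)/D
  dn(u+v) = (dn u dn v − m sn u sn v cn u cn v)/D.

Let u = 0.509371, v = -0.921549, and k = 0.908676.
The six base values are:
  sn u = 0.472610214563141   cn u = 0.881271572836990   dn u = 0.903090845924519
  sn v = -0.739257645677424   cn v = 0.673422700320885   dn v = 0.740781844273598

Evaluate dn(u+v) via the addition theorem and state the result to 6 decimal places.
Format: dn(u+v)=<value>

dn(u+v)=0.934373

m = k² = 0.825692072976
D = 1 − m·sn²u·sn²v = 0.8992103417616294
dn(u+v) = (dn u·dn v − m·sn u·sn v·cn u·cn v)/D = 0.840197558545614/0.8992103417616294 = 0.9343726595710585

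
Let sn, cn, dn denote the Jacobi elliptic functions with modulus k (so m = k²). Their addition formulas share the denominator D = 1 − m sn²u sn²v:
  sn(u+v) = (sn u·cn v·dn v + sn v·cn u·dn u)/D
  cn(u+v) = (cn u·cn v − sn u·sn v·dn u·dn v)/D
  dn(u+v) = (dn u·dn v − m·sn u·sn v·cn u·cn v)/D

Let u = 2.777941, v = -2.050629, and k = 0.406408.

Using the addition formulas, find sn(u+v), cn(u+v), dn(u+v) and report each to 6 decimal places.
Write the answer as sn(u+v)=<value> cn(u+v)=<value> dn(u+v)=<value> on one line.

sn u = 0.4825889406121784, cn u = -0.8758469697377592, dn u = 0.9805783014085635
sn v = -0.9306571291882606, cn v = -0.3658924813262295, dn v = 0.9257130833913275
m = k² = 0.165167462464
D = 1 − m·sn²u·sn²v = 0.9666835557988374
sn(u+v) = (sn u·cn v·dn v + sn v·cn u·dn u)/D = 0.6358239398175163/0.9666835557988374 = 0.6577374115897638
cn(u+v) = (cn u·cn v − sn u·sn v·dn u·dn v)/D = 0.7281517799242239/0.9666835557988374 = 0.7532473016182651
dn(u+v) = (dn u·dn v − m·sn u·sn v·cn u·cn v)/D = 0.9315065770295962/0.9666835557988374 = 0.9636106577398308

sn(u+v)=0.657737 cn(u+v)=0.753247 dn(u+v)=0.963611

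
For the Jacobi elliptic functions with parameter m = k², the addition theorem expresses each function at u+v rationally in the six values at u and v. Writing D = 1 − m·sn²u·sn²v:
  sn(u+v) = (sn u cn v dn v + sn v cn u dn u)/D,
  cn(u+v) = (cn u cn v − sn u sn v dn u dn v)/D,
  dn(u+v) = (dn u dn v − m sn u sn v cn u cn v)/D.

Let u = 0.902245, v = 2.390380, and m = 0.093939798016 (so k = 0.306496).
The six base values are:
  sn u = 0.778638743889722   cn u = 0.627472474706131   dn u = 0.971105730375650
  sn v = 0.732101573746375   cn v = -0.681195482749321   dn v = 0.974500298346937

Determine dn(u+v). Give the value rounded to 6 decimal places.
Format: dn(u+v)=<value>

dn(u+v)=0.999750

m = k² = 0.093939798016
D = 1 − m·sn²u·sn²v = 0.9694743920301977
dn(u+v) = (dn u·dn v − m·sn u·sn v·cn u·cn v)/D = 0.9692316443543804/0.9694743920301977 = 0.999749608986258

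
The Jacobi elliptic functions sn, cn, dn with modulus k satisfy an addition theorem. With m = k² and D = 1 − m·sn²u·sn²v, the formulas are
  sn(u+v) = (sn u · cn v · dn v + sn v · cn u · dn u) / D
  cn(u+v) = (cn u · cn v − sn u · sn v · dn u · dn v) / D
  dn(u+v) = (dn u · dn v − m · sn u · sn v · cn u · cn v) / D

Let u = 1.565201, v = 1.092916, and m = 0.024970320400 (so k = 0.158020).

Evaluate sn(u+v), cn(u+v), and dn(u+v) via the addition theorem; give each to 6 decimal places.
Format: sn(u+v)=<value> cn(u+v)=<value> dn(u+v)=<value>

sn u = 0.999882251420826, cn u = 0.01534546492029877, dn u = 0.9874388890930368
sn v = 0.8859987778236302, cn v = 0.4636875733670609, dn v = 0.9901507220849665
m = k² = 0.0249703204
D = 1 − m·sn²u·sn²v = 0.9804030682823587
sn(u+v) = (sn u·cn v·dn v + sn v·cn u·dn u)/D = 0.4724918063018108/0.9804030682823587 = 0.4819362786467044
cn(u+v) = (cn u·cn v − sn u·sn v·dn u·dn v)/D = -0.8590353131711847/0.9804030682823587 = -0.8762062675672698
dn(u+v) = (dn u·dn v − m·sn u·sn v·cn u·cn v)/D = 0.9775559265578075/0.9804030682823587 = 0.997095947762037

sn(u+v)=0.481936 cn(u+v)=-0.876206 dn(u+v)=0.997096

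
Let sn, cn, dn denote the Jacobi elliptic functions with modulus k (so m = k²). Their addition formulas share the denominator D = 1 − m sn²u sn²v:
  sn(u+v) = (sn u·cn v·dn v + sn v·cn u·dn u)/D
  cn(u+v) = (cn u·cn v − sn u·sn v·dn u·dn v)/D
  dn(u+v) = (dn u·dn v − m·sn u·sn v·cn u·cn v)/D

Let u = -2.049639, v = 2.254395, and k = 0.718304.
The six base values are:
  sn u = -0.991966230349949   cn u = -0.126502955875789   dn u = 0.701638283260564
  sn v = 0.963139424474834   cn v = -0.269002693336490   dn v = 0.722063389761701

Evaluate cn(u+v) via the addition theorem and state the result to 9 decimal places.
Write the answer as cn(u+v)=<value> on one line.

m = k² = 0.515960636416
D = 1 − m·sn²u·sn²v = 0.5290349650549093
cn(u+v) = (cn u·cn v − sn u·sn v·dn u·dn v)/D = 0.5180622786196048/0.5290349650549093 = 0.9792590525010655

cn(u+v)=0.979259053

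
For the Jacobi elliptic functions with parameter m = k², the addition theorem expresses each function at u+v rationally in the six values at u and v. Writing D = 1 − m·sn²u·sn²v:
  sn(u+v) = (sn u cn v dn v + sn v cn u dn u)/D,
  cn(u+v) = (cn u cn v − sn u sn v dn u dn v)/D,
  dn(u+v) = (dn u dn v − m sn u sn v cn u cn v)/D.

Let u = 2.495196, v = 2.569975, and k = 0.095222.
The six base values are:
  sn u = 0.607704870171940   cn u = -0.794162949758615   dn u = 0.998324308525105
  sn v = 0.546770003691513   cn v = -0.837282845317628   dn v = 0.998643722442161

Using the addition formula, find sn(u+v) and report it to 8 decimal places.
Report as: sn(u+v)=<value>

m = k² = 0.009067229284
D = 1 − m·sn²u·sn²v = 0.9989989185982564
sn(u+v) = (sn u·cn v·dn v + sn v·cn u·dn u)/D = -0.9416276132073296/0.9989989185982564 = -0.942571203709182

sn(u+v)=-0.94257120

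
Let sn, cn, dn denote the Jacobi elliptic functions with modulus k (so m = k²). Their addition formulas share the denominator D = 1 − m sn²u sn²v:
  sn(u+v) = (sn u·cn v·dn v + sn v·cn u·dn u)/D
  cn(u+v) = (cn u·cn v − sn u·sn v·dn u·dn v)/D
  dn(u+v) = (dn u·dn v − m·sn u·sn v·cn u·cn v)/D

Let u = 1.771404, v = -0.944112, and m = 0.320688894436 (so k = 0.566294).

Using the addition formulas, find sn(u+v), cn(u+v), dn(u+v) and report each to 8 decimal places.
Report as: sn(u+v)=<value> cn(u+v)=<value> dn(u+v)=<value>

sn(u+v)=0.71808741 cn(u+v)=0.69595292 dn(u+v)=0.91358466

sn u = 0.9993056272331076, cn u = -0.03725940660082234, dn u = 0.8244733508201444
sn v = -0.7874667811703079, cn v = 0.6163570949971083, dn v = 0.895063995359512
m = k² = 0.320688894436
D = 1 − m·sn²u·sn²v = 0.80141562646141
sn(u+v) = (sn u·cn v·dn v + sn v·cn u·dn u)/D = 0.5754864705501303/0.80141562646141 = 0.718087408765845
cn(u+v) = (cn u·cn v − sn u·sn v·dn u·dn v)/D = 0.5577475491208261/0.80141562646141 = 0.6959529246809401
dn(u+v) = (dn u·dn v − m·sn u·sn v·cn u·cn v)/D = 0.7321610192868234/0.80141562646141 = 0.9135846558415948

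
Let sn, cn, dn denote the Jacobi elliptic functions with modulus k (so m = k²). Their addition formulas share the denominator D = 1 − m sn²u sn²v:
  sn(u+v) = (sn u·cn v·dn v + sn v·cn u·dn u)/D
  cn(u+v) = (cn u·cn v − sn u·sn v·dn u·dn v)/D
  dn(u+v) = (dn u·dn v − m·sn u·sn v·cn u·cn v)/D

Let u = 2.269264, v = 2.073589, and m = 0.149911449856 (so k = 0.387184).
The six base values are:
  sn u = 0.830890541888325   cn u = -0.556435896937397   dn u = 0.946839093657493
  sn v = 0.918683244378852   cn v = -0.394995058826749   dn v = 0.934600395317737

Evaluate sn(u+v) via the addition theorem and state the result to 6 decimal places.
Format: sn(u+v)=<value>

m = k² = 0.149911449856
D = 1 − m·sn²u·sn²v = 0.9126517866681821
sn(u+v) = (sn u·cn v·dn v + sn v·cn u·dn u)/D = -0.7907467612324168/0.9126517866681821 = -0.8664276702061758

sn(u+v)=-0.866428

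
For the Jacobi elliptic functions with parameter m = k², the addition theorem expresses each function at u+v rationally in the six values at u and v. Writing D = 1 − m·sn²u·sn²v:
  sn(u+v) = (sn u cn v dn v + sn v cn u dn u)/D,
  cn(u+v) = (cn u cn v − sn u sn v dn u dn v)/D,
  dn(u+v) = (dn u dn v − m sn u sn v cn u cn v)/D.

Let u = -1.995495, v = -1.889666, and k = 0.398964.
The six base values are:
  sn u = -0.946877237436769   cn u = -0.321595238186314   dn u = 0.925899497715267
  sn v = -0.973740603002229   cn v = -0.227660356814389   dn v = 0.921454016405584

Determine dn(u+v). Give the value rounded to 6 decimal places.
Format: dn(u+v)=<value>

dn(u+v)=0.974259

m = k² = 0.159172273296
D = 1 − m·sn²u·sn²v = 0.8646864366598982
dn(u+v) = (dn u·dn v − m·sn u·sn v·cn u·cn v)/D = 0.8424289352361882/0.8646864366598982 = 0.9742594535081572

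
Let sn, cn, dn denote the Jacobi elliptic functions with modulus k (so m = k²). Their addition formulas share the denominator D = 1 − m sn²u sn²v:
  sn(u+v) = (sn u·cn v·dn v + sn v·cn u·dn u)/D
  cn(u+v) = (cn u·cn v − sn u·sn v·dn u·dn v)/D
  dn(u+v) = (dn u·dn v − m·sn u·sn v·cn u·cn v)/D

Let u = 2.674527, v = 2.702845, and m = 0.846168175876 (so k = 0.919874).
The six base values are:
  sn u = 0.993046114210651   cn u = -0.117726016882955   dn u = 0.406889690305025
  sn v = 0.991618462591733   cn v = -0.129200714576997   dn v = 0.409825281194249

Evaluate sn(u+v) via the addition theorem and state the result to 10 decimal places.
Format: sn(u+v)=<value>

sn(u+v)=-0.5575933081

m = k² = 0.846168175876
D = 1 − m·sn²u·sn²v = 0.1794883936942606
sn(u+v) = (sn u·cn v·dn v + sn v·cn u·dn u)/D = -0.1000815271970578/0.1794883936942606 = -0.5575933080527537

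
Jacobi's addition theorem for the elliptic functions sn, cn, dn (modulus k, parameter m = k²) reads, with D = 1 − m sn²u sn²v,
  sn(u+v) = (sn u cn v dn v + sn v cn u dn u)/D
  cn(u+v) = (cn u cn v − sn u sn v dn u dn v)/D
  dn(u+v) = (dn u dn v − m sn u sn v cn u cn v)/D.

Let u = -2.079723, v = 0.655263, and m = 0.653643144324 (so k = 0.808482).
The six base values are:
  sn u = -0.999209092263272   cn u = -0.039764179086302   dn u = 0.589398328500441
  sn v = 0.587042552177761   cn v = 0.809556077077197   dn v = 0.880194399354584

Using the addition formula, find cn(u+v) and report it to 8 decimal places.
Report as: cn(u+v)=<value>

m = k² = 0.653643144324
D = 1 − m·sn²u·sn²v = 0.7750983560526729
cn(u+v) = (cn u·cn v − sn u·sn v·dn u·dn v)/D = 0.2721167307394347/0.7750983560526729 = 0.3510738071039628

cn(u+v)=0.35107381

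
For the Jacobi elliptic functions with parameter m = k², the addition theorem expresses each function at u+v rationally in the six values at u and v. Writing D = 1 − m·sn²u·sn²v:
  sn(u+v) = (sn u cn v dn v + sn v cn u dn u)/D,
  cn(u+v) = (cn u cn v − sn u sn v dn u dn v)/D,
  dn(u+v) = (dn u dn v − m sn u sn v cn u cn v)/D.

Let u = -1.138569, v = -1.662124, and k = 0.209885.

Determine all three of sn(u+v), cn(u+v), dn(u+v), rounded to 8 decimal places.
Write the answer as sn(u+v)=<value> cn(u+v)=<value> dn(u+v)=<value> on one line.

sn(u+v)=-0.36720455 cn(u+v)=-0.93014022 dn(u+v)=0.99702563

sn u = -0.9045064137092304, cn u = 0.4264600187108594, dn u = 0.9818145905699432
sn v = -0.9974127023121671, cn v = -0.07188811630819333, dn v = 0.9778424932879323
m = k² = 0.044051713225
D = 1 − m·sn²u·sn²v = 0.9641461419848101
sn(u+v) = (sn u·cn v·dn v + sn v·cn u·dn u)/D = -0.3540388461438881/0.9641461419848101 = -0.3672045457912188
cn(u+v) = (cn u·cn v − sn u·sn v·dn u·dn v)/D = -0.8967911008285586/0.9641461419848101 = -0.9301402160697411
dn(u+v) = (dn u·dn v − m·sn u·sn v·cn u·cn v)/D = 0.9612784128367117/0.9641461419848101 = 0.9970256281457552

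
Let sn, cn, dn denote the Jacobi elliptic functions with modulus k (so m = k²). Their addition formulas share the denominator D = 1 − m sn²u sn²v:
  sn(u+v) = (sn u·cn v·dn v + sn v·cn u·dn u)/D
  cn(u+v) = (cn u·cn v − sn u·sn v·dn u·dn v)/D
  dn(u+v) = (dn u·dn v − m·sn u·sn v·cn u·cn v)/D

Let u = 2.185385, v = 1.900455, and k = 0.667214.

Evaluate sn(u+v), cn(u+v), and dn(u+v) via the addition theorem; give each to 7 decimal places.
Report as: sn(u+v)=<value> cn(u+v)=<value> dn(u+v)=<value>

sn(u+v)=-0.4423960 cn(u+v)=-0.8968198 dn(u+v)=0.9554439

sn u = 0.9604089400538232, cn u = -0.2785940915825243, dn u = 0.7677092879827752
sn v = 0.9977392782477987, cn v = -0.06720366538784674, dn v = 0.7462144694576613
m = k² = 0.445174521796
D = 1 − m·sn²u·sn²v = 0.5912320584254511
sn(u+v) = (sn u·cn v·dn v + sn v·cn u·dn u)/D = -0.2615586714435977/0.5912320584254511 = -0.4423959555579104
cn(u+v) = (cn u·cn v − sn u·sn v·dn u·dn v)/D = -0.5302286377617264/0.5912320584254511 = -0.8968198361465938
dn(u+v) = (dn u·dn v − m·sn u·sn v·cn u·cn v)/D = 0.5648890596221654/0.5912320584254511 = 0.9554438930909101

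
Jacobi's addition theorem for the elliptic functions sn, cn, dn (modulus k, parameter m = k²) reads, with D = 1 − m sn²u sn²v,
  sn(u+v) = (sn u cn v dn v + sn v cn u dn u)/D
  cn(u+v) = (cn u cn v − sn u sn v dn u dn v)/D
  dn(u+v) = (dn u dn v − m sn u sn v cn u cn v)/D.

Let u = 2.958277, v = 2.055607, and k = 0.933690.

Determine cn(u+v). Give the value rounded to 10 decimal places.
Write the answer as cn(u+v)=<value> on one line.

sn u = 0.9830837871686168, cn u = -0.1831564014884815, dn u = 0.3968221878885785
sn v = 0.9889311804573785, cn v = 0.1483749315726075, dn v = 0.3839469492012323
m = k² = 0.8717770161
D = 1 − m·sn²u·sn²v = 0.1760162954821055
cn(u+v) = (cn u·cn v − sn u·sn v·dn u·dn v)/D = -0.1752992527041213/0.1760162954821055 = -0.9959262704852398

cn(u+v)=-0.9959262705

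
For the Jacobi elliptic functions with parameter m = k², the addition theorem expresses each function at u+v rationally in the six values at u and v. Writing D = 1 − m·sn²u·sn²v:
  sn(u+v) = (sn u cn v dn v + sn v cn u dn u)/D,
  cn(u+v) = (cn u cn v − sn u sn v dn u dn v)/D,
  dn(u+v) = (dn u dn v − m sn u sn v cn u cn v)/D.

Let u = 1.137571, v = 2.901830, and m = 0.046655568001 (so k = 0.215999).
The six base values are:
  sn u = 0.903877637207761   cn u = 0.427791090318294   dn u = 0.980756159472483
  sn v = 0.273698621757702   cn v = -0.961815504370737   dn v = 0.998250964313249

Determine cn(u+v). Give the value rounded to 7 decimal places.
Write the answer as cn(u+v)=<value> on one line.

cn(u+v)=-0.6555329

m = k² = 0.046655568001
D = 1 − m·sn²u·sn²v = 0.9971445932269794
cn(u+v) = (cn u·cn v − sn u·sn v·dn u·dn v)/D = -0.653661064555895/0.9971445932269794 = -0.6555328775744587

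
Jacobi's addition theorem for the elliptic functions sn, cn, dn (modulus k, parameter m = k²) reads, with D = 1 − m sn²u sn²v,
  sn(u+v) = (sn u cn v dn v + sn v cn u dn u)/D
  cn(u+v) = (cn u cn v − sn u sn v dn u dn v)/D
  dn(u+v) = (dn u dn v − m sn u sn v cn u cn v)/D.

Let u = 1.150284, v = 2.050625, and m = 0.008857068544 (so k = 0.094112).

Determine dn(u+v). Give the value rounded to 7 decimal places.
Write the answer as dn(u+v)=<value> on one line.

sn u = 0.9121756741147917, cn u = 0.4097993894007474, dn u = 0.9963083599171476
sn v = 0.8895803130685829, cn v = -0.4567787939482327, dn v = 0.9964893030308826
m = k² = 0.008857068544
D = 1 − m·sn²u·sn²v = 0.9941680028300228
dn(u+v) = (dn u·dn v − m·sn u·sn v·cn u·cn v)/D = 0.9941559595862288/0.9941680028300228 = 0.9999878861080223

dn(u+v)=0.9999879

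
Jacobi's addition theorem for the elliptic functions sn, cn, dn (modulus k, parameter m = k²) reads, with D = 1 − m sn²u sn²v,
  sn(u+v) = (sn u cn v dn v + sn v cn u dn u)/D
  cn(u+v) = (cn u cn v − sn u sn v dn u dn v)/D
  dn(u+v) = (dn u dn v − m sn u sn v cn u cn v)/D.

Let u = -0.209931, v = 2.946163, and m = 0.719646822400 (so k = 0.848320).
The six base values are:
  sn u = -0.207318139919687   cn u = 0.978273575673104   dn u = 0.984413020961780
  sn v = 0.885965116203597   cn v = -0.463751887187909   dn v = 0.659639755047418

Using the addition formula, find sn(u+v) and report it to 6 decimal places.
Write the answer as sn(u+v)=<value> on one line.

m = k² = 0.7196468224
D = 1 − m·sn²u·sn²v = 0.9757211973918585
sn(u+v) = (sn u·cn v·dn v + sn v·cn u·dn u)/D = 0.9166272963846256/0.9757211973918585 = 0.9394356695691421

sn(u+v)=0.939436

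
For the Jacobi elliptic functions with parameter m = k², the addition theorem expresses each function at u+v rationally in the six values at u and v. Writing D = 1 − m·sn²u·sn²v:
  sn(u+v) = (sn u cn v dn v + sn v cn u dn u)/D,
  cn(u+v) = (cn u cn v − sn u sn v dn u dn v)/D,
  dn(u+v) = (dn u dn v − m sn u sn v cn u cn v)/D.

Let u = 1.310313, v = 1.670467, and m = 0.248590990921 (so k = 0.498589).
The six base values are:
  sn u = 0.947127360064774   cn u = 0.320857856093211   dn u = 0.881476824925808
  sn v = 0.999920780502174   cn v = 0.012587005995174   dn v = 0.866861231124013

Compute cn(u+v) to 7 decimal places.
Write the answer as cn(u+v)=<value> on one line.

cn(u+v)=-0.9261096

m = k² = 0.248590990921
D = 1 − m·sn²u·sn²v = 0.7770367231571491
cn(u+v) = (cn u·cn v − sn u·sn v·dn u·dn v)/D = -0.7196211729841879/0.7770367231571491 = -0.9261096052968022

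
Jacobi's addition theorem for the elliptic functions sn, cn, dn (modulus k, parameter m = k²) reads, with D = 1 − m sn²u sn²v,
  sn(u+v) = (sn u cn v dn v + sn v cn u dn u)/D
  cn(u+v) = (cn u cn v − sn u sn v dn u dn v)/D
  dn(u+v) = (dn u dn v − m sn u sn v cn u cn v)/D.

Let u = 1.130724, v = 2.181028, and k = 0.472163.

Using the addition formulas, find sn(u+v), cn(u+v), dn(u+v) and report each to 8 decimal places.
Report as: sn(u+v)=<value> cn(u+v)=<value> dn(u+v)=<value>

sn(u+v)=0.03099569 cn(u+v)=-0.99951952 dn(u+v)=0.99989290

sn u = 0.8862777095823522, cn u = 0.463154209197606, dn u = 0.9082317524364869
sn v = 0.898946614150602, cn v = -0.4380581980823652, dn v = 0.9054516917606009
m = k² = 0.222937898569
D = 1 − m·sn²u·sn²v = 0.8584886225093641
sn(u+v) = (sn u·cn v·dn v + sn v·cn u·dn u)/D = 0.0266094487168255/0.8584886225093641 = 0.03099569175307883
cn(u+v) = (cn u·cn v − sn u·sn v·dn u·dn v)/D = -0.8580761342777296/0.8584886225093641 = -0.9995195181149531
dn(u+v) = (dn u·dn v − m·sn u·sn v·cn u·cn v)/D = 0.8583966804188086/0.8584886225093641 = 0.9998929023773352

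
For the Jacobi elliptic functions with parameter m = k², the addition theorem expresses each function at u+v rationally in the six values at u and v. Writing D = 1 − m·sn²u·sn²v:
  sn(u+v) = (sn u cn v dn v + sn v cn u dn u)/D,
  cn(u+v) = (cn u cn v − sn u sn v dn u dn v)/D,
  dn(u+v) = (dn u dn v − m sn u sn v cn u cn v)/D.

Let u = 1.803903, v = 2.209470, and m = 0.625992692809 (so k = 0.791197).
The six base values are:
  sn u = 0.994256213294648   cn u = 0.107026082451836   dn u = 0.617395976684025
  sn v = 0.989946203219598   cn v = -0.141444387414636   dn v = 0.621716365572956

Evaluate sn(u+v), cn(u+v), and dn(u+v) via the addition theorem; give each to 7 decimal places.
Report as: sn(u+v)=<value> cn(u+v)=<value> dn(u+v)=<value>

sn(u+v)=-0.0559512 cn(u+v)=-0.9984335 dn(u+v)=0.9990197

m = k² = 0.625992692809
D = 1 − m·sn²u·sn²v = 0.3935582676453934
sn(u+v) = (sn u·cn v·dn v + sn v·cn u·dn u)/D = -0.02202004846673613/0.3935582676453934 = -0.05595117744185414
cn(u+v) = (cn u·cn v − sn u·sn v·dn u·dn v)/D = -0.3929417609488277/0.3935582676453934 = -0.9984335059195831
dn(u+v) = (dn u·dn v − m·sn u·sn v·cn u·cn v)/D = 0.3931724521232248/0.3935582676453934 = 0.9990196736953925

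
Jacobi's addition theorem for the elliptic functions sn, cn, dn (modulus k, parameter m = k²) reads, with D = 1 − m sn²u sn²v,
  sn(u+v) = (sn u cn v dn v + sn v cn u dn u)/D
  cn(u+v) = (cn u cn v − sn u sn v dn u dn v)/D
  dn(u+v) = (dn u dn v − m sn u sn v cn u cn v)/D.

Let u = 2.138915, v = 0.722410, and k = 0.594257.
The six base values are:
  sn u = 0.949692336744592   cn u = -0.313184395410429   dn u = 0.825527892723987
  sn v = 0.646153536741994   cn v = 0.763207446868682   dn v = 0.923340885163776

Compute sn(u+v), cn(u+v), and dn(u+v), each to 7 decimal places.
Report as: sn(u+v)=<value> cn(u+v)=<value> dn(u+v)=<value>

m = k² = 0.353141382049
D = 1 − m·sn²u·sn²v = 0.8670201217074611
sn(u+v) = (sn u·cn v·dn v + sn v·cn u·dn u)/D = 0.5021906760493686/0.8670201217074611 = 0.5792145573973327
cn(u+v) = (cn u·cn v − sn u·sn v·dn u·dn v)/D = -0.7067732425146688/0.8670201217074611 = -0.8151751324096019
dn(u+v) = (dn u·dn v − m·sn u·sn v·cn u·cn v)/D = 0.8140412967524716/0.8670201217074611 = 0.9388955070031639

sn(u+v)=0.5792146 cn(u+v)=-0.8151751 dn(u+v)=0.9388955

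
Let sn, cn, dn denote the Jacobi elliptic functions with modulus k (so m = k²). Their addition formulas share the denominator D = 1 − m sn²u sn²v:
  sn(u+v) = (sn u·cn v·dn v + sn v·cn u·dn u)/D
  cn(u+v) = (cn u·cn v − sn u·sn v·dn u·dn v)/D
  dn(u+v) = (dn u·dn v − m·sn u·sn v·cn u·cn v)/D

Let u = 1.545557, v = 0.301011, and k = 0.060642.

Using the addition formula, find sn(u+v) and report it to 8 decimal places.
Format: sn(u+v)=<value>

sn u = 0.9996452467383367, cn u = 0.02663420119789576, dn u = 0.9981608871066291
sn v = 0.2964702228933686, cn v = 0.9550420969452375, dn v = 0.9998383728576027
m = k² = 0.003677452164
D = 1 − m·sn²u·sn²v = 0.9996770011303495
sn(u+v) = (sn u·cn v·dn v + sn v·cn u·dn u)/D = 0.9624307121563123/0.9996770011303495 = 0.9627416766296291

sn(u+v)=0.96274168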